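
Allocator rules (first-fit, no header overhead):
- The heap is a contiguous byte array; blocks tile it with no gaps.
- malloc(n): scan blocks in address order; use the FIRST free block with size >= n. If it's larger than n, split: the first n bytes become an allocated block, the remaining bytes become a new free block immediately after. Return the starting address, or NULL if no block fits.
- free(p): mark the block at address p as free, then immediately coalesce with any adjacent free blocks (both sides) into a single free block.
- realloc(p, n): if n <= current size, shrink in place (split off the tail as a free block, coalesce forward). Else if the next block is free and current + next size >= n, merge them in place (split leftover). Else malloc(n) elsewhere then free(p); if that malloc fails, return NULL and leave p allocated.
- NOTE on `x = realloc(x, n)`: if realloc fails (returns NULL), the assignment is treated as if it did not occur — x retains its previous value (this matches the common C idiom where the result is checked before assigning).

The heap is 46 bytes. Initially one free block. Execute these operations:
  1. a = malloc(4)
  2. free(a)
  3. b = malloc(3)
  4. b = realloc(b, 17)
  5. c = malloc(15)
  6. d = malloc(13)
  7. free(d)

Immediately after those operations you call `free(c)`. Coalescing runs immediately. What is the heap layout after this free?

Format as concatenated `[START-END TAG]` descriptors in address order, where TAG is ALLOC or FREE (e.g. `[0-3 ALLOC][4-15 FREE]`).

Op 1: a = malloc(4) -> a = 0; heap: [0-3 ALLOC][4-45 FREE]
Op 2: free(a) -> (freed a); heap: [0-45 FREE]
Op 3: b = malloc(3) -> b = 0; heap: [0-2 ALLOC][3-45 FREE]
Op 4: b = realloc(b, 17) -> b = 0; heap: [0-16 ALLOC][17-45 FREE]
Op 5: c = malloc(15) -> c = 17; heap: [0-16 ALLOC][17-31 ALLOC][32-45 FREE]
Op 6: d = malloc(13) -> d = 32; heap: [0-16 ALLOC][17-31 ALLOC][32-44 ALLOC][45-45 FREE]
Op 7: free(d) -> (freed d); heap: [0-16 ALLOC][17-31 ALLOC][32-45 FREE]
free(c): c = 17 -> block [17-31 ALLOC]; mark free, coalesce with adjacent free neighbors -> [0-16 ALLOC][17-45 FREE]

Answer: [0-16 ALLOC][17-45 FREE]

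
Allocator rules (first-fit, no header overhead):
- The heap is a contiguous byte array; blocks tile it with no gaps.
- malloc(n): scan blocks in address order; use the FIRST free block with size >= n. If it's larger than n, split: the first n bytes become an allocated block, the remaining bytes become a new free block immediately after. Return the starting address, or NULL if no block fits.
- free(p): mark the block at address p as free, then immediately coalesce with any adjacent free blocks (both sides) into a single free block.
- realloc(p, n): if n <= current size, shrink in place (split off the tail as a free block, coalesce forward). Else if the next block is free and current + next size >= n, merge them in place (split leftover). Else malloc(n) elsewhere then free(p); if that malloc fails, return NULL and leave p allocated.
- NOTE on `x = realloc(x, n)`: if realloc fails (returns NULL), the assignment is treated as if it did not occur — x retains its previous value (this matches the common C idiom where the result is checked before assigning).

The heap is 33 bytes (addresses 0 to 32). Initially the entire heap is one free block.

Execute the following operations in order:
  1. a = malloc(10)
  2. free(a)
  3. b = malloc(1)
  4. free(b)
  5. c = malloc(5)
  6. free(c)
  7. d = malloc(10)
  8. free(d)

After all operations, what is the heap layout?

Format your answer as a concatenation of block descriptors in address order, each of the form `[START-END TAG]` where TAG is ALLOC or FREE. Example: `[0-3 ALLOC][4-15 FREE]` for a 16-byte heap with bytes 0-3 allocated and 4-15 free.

Op 1: a = malloc(10) -> a = 0; heap: [0-9 ALLOC][10-32 FREE]
Op 2: free(a) -> (freed a); heap: [0-32 FREE]
Op 3: b = malloc(1) -> b = 0; heap: [0-0 ALLOC][1-32 FREE]
Op 4: free(b) -> (freed b); heap: [0-32 FREE]
Op 5: c = malloc(5) -> c = 0; heap: [0-4 ALLOC][5-32 FREE]
Op 6: free(c) -> (freed c); heap: [0-32 FREE]
Op 7: d = malloc(10) -> d = 0; heap: [0-9 ALLOC][10-32 FREE]
Op 8: free(d) -> (freed d); heap: [0-32 FREE]

Answer: [0-32 FREE]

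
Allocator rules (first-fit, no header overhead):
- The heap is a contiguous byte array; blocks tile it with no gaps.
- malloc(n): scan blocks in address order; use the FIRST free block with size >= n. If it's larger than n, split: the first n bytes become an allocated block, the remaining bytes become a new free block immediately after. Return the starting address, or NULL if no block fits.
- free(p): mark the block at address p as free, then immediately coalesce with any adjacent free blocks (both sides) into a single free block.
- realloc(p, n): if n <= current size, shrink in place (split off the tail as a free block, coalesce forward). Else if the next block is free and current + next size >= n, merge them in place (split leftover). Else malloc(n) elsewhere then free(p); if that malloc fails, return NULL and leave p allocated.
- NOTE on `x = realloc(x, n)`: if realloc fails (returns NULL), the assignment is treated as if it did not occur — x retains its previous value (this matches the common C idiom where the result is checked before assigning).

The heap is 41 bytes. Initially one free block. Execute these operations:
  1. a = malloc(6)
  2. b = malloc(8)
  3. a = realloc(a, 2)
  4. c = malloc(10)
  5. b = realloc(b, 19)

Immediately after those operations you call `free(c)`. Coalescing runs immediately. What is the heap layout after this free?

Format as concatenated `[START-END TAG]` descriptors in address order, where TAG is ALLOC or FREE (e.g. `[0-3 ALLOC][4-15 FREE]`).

Op 1: a = malloc(6) -> a = 0; heap: [0-5 ALLOC][6-40 FREE]
Op 2: b = malloc(8) -> b = 6; heap: [0-5 ALLOC][6-13 ALLOC][14-40 FREE]
Op 3: a = realloc(a, 2) -> a = 0; heap: [0-1 ALLOC][2-5 FREE][6-13 ALLOC][14-40 FREE]
Op 4: c = malloc(10) -> c = 14; heap: [0-1 ALLOC][2-5 FREE][6-13 ALLOC][14-23 ALLOC][24-40 FREE]
Op 5: b = realloc(b, 19) -> NULL (b unchanged); heap: [0-1 ALLOC][2-5 FREE][6-13 ALLOC][14-23 ALLOC][24-40 FREE]
free(c): c = 14 -> block [14-23 ALLOC]; mark free, coalesce with adjacent free neighbors -> [0-1 ALLOC][2-5 FREE][6-13 ALLOC][14-40 FREE]

Answer: [0-1 ALLOC][2-5 FREE][6-13 ALLOC][14-40 FREE]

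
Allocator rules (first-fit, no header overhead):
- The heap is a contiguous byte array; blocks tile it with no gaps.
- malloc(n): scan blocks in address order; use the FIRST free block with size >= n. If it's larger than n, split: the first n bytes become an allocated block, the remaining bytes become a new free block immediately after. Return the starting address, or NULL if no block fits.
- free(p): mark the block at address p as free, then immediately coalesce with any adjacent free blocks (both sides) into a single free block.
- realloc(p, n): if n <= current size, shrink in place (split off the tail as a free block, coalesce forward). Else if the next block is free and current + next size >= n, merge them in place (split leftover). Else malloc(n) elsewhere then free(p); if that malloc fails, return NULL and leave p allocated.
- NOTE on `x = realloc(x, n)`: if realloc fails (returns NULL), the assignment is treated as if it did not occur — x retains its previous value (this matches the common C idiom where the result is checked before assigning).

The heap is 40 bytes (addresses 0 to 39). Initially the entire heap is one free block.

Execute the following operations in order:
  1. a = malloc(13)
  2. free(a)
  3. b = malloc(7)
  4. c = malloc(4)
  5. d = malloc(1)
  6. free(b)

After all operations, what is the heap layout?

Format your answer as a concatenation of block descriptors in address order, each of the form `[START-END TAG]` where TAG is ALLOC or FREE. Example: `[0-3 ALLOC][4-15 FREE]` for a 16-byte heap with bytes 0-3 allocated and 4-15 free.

Answer: [0-6 FREE][7-10 ALLOC][11-11 ALLOC][12-39 FREE]

Derivation:
Op 1: a = malloc(13) -> a = 0; heap: [0-12 ALLOC][13-39 FREE]
Op 2: free(a) -> (freed a); heap: [0-39 FREE]
Op 3: b = malloc(7) -> b = 0; heap: [0-6 ALLOC][7-39 FREE]
Op 4: c = malloc(4) -> c = 7; heap: [0-6 ALLOC][7-10 ALLOC][11-39 FREE]
Op 5: d = malloc(1) -> d = 11; heap: [0-6 ALLOC][7-10 ALLOC][11-11 ALLOC][12-39 FREE]
Op 6: free(b) -> (freed b); heap: [0-6 FREE][7-10 ALLOC][11-11 ALLOC][12-39 FREE]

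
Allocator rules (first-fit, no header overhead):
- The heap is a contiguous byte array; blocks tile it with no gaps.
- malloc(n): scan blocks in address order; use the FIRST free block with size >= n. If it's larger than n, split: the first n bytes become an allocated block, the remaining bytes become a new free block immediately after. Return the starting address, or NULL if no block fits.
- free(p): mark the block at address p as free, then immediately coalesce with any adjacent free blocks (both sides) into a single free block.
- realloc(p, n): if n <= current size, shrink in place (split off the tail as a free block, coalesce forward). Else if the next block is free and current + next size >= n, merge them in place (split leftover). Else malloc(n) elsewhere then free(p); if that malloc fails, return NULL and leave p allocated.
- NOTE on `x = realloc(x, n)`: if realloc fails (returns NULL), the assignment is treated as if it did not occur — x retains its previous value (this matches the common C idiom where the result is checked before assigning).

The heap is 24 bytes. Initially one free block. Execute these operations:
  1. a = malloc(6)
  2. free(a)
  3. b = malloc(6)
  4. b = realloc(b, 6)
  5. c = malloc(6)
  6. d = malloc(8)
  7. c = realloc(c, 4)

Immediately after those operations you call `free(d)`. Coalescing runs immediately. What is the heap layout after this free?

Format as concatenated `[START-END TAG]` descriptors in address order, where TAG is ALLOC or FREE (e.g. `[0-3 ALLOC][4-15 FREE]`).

Op 1: a = malloc(6) -> a = 0; heap: [0-5 ALLOC][6-23 FREE]
Op 2: free(a) -> (freed a); heap: [0-23 FREE]
Op 3: b = malloc(6) -> b = 0; heap: [0-5 ALLOC][6-23 FREE]
Op 4: b = realloc(b, 6) -> b = 0; heap: [0-5 ALLOC][6-23 FREE]
Op 5: c = malloc(6) -> c = 6; heap: [0-5 ALLOC][6-11 ALLOC][12-23 FREE]
Op 6: d = malloc(8) -> d = 12; heap: [0-5 ALLOC][6-11 ALLOC][12-19 ALLOC][20-23 FREE]
Op 7: c = realloc(c, 4) -> c = 6; heap: [0-5 ALLOC][6-9 ALLOC][10-11 FREE][12-19 ALLOC][20-23 FREE]
free(d): d = 12 -> block [12-19 ALLOC]; mark free, coalesce with adjacent free neighbors -> [0-5 ALLOC][6-9 ALLOC][10-23 FREE]

Answer: [0-5 ALLOC][6-9 ALLOC][10-23 FREE]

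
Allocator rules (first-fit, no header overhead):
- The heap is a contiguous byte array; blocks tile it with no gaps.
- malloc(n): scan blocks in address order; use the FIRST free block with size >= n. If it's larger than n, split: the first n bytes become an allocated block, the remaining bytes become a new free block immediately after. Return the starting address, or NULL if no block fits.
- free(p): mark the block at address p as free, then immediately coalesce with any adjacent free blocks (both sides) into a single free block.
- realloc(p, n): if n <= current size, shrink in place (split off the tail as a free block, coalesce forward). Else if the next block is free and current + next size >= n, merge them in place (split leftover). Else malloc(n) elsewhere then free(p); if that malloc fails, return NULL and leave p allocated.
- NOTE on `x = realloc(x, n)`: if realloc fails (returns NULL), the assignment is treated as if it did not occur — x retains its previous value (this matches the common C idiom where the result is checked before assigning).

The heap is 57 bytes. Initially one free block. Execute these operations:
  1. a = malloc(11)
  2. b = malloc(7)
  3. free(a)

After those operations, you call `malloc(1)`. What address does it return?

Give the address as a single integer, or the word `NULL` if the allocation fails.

Op 1: a = malloc(11) -> a = 0; heap: [0-10 ALLOC][11-56 FREE]
Op 2: b = malloc(7) -> b = 11; heap: [0-10 ALLOC][11-17 ALLOC][18-56 FREE]
Op 3: free(a) -> (freed a); heap: [0-10 FREE][11-17 ALLOC][18-56 FREE]
malloc(1): first-fit scan over [0-10 FREE][11-17 ALLOC][18-56 FREE] -> 0

Answer: 0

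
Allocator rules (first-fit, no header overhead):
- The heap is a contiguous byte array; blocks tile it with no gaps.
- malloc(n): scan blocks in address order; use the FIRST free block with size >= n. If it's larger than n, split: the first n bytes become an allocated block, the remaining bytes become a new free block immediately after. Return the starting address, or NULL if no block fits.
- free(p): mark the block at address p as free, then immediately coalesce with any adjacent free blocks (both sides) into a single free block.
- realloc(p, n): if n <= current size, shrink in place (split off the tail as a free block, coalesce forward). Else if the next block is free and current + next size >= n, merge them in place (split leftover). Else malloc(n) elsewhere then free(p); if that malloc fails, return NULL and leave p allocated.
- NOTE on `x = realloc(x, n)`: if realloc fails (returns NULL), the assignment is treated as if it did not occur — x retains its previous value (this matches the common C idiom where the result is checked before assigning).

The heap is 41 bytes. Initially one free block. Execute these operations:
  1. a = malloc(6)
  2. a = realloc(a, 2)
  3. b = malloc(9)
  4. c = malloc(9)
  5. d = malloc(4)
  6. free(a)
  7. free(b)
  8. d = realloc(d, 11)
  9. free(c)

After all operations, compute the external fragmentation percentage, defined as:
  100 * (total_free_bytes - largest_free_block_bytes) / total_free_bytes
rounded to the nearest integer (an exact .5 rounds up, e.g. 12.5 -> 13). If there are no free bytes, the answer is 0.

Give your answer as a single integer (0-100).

Op 1: a = malloc(6) -> a = 0; heap: [0-5 ALLOC][6-40 FREE]
Op 2: a = realloc(a, 2) -> a = 0; heap: [0-1 ALLOC][2-40 FREE]
Op 3: b = malloc(9) -> b = 2; heap: [0-1 ALLOC][2-10 ALLOC][11-40 FREE]
Op 4: c = malloc(9) -> c = 11; heap: [0-1 ALLOC][2-10 ALLOC][11-19 ALLOC][20-40 FREE]
Op 5: d = malloc(4) -> d = 20; heap: [0-1 ALLOC][2-10 ALLOC][11-19 ALLOC][20-23 ALLOC][24-40 FREE]
Op 6: free(a) -> (freed a); heap: [0-1 FREE][2-10 ALLOC][11-19 ALLOC][20-23 ALLOC][24-40 FREE]
Op 7: free(b) -> (freed b); heap: [0-10 FREE][11-19 ALLOC][20-23 ALLOC][24-40 FREE]
Op 8: d = realloc(d, 11) -> d = 20; heap: [0-10 FREE][11-19 ALLOC][20-30 ALLOC][31-40 FREE]
Op 9: free(c) -> (freed c); heap: [0-19 FREE][20-30 ALLOC][31-40 FREE]
Free blocks: [20 10] total_free=30 largest=20 -> 100*(30-20)/30 = 1000/30 ≈ 33.333 -> rounds to 33

Answer: 33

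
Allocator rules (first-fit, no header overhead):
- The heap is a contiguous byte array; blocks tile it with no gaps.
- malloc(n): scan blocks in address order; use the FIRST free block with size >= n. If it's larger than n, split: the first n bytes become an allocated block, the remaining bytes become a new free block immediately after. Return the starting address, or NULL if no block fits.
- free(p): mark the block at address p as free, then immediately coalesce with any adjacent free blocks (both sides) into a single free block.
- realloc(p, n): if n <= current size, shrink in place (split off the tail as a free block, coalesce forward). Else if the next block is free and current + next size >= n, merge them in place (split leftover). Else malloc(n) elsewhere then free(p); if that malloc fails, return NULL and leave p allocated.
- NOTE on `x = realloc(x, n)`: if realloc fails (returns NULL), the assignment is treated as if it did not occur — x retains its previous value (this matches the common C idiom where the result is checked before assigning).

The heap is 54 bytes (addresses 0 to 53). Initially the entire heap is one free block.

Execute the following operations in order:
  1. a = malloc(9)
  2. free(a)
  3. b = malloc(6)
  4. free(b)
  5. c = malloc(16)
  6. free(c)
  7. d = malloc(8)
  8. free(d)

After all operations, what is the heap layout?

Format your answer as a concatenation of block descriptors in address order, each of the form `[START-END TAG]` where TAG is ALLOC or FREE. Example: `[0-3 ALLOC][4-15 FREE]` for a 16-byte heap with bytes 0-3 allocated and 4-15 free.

Op 1: a = malloc(9) -> a = 0; heap: [0-8 ALLOC][9-53 FREE]
Op 2: free(a) -> (freed a); heap: [0-53 FREE]
Op 3: b = malloc(6) -> b = 0; heap: [0-5 ALLOC][6-53 FREE]
Op 4: free(b) -> (freed b); heap: [0-53 FREE]
Op 5: c = malloc(16) -> c = 0; heap: [0-15 ALLOC][16-53 FREE]
Op 6: free(c) -> (freed c); heap: [0-53 FREE]
Op 7: d = malloc(8) -> d = 0; heap: [0-7 ALLOC][8-53 FREE]
Op 8: free(d) -> (freed d); heap: [0-53 FREE]

Answer: [0-53 FREE]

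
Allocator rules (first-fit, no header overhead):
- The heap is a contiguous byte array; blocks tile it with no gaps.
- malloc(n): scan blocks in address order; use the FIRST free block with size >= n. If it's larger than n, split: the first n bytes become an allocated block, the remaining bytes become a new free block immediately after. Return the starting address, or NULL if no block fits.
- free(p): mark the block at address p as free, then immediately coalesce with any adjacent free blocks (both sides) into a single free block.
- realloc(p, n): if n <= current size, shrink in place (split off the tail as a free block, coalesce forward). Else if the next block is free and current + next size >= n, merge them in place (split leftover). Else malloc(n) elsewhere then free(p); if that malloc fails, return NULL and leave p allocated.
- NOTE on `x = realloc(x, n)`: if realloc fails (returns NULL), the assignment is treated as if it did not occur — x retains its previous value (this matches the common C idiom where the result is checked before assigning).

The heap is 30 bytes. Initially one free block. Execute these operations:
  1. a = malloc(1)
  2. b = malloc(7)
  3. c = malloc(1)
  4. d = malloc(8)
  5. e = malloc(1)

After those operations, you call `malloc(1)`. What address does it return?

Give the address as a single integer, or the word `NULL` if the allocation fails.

Answer: 18

Derivation:
Op 1: a = malloc(1) -> a = 0; heap: [0-0 ALLOC][1-29 FREE]
Op 2: b = malloc(7) -> b = 1; heap: [0-0 ALLOC][1-7 ALLOC][8-29 FREE]
Op 3: c = malloc(1) -> c = 8; heap: [0-0 ALLOC][1-7 ALLOC][8-8 ALLOC][9-29 FREE]
Op 4: d = malloc(8) -> d = 9; heap: [0-0 ALLOC][1-7 ALLOC][8-8 ALLOC][9-16 ALLOC][17-29 FREE]
Op 5: e = malloc(1) -> e = 17; heap: [0-0 ALLOC][1-7 ALLOC][8-8 ALLOC][9-16 ALLOC][17-17 ALLOC][18-29 FREE]
malloc(1): first-fit scan over [0-0 ALLOC][1-7 ALLOC][8-8 ALLOC][9-16 ALLOC][17-17 ALLOC][18-29 FREE] -> 18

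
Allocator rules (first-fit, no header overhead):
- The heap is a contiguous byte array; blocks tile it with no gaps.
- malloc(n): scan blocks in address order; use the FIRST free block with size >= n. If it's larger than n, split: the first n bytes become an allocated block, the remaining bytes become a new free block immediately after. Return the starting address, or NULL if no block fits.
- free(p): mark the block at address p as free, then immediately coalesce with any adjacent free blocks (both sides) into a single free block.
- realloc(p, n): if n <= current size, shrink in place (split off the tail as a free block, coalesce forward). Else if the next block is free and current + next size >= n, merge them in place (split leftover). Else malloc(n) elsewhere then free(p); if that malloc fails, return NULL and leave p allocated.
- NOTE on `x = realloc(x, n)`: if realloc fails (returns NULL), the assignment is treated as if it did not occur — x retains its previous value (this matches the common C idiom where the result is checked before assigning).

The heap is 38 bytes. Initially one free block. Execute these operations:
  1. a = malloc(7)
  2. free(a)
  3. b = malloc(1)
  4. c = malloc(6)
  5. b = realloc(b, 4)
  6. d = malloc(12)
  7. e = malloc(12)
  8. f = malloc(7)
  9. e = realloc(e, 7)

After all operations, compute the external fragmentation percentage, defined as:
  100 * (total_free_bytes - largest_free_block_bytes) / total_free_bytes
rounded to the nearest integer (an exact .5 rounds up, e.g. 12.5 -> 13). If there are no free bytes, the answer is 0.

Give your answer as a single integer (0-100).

Answer: 11

Derivation:
Op 1: a = malloc(7) -> a = 0; heap: [0-6 ALLOC][7-37 FREE]
Op 2: free(a) -> (freed a); heap: [0-37 FREE]
Op 3: b = malloc(1) -> b = 0; heap: [0-0 ALLOC][1-37 FREE]
Op 4: c = malloc(6) -> c = 1; heap: [0-0 ALLOC][1-6 ALLOC][7-37 FREE]
Op 5: b = realloc(b, 4) -> b = 7; heap: [0-0 FREE][1-6 ALLOC][7-10 ALLOC][11-37 FREE]
Op 6: d = malloc(12) -> d = 11; heap: [0-0 FREE][1-6 ALLOC][7-10 ALLOC][11-22 ALLOC][23-37 FREE]
Op 7: e = malloc(12) -> e = 23; heap: [0-0 FREE][1-6 ALLOC][7-10 ALLOC][11-22 ALLOC][23-34 ALLOC][35-37 FREE]
Op 8: f = malloc(7) -> f = NULL; heap: [0-0 FREE][1-6 ALLOC][7-10 ALLOC][11-22 ALLOC][23-34 ALLOC][35-37 FREE]
Op 9: e = realloc(e, 7) -> e = 23; heap: [0-0 FREE][1-6 ALLOC][7-10 ALLOC][11-22 ALLOC][23-29 ALLOC][30-37 FREE]
Free blocks: [1 8] total_free=9 largest=8 -> 100*(9-8)/9 = 100/9 ≈ 11.111 -> rounds to 11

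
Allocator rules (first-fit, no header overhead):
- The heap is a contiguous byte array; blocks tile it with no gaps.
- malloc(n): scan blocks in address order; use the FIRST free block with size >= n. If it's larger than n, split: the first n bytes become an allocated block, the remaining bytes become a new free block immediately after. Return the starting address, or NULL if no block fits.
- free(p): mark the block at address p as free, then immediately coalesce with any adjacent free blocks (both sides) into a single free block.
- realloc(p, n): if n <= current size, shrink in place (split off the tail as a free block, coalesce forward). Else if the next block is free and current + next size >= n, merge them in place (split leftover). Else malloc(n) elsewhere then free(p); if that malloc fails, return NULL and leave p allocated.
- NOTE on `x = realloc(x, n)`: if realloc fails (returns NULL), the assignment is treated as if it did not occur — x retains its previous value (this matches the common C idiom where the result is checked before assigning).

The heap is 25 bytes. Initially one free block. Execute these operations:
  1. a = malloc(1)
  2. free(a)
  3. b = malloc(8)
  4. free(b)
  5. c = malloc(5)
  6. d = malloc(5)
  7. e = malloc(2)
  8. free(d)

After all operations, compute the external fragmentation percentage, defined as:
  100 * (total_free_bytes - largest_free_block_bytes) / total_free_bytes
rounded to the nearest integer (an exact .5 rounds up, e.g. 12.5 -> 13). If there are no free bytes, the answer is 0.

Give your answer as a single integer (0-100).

Answer: 28

Derivation:
Op 1: a = malloc(1) -> a = 0; heap: [0-0 ALLOC][1-24 FREE]
Op 2: free(a) -> (freed a); heap: [0-24 FREE]
Op 3: b = malloc(8) -> b = 0; heap: [0-7 ALLOC][8-24 FREE]
Op 4: free(b) -> (freed b); heap: [0-24 FREE]
Op 5: c = malloc(5) -> c = 0; heap: [0-4 ALLOC][5-24 FREE]
Op 6: d = malloc(5) -> d = 5; heap: [0-4 ALLOC][5-9 ALLOC][10-24 FREE]
Op 7: e = malloc(2) -> e = 10; heap: [0-4 ALLOC][5-9 ALLOC][10-11 ALLOC][12-24 FREE]
Op 8: free(d) -> (freed d); heap: [0-4 ALLOC][5-9 FREE][10-11 ALLOC][12-24 FREE]
Free blocks: [5 13] total_free=18 largest=13 -> 100*(18-13)/18 = 500/18 ≈ 27.778 -> rounds to 28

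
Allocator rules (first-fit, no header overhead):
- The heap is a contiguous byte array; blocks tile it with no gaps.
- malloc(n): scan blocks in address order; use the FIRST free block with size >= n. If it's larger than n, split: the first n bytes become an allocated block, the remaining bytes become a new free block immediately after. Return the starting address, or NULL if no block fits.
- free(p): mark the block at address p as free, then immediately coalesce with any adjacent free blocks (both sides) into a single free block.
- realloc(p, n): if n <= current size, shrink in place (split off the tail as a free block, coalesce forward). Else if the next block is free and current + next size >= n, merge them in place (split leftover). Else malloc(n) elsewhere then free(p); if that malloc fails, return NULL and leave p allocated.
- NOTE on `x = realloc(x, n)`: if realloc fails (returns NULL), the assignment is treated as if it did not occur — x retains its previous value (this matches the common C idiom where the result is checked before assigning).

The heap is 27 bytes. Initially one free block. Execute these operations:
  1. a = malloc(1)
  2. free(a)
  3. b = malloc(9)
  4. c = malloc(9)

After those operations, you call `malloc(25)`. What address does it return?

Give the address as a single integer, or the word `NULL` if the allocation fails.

Answer: NULL

Derivation:
Op 1: a = malloc(1) -> a = 0; heap: [0-0 ALLOC][1-26 FREE]
Op 2: free(a) -> (freed a); heap: [0-26 FREE]
Op 3: b = malloc(9) -> b = 0; heap: [0-8 ALLOC][9-26 FREE]
Op 4: c = malloc(9) -> c = 9; heap: [0-8 ALLOC][9-17 ALLOC][18-26 FREE]
malloc(25): first-fit scan over [0-8 ALLOC][9-17 ALLOC][18-26 FREE] -> NULL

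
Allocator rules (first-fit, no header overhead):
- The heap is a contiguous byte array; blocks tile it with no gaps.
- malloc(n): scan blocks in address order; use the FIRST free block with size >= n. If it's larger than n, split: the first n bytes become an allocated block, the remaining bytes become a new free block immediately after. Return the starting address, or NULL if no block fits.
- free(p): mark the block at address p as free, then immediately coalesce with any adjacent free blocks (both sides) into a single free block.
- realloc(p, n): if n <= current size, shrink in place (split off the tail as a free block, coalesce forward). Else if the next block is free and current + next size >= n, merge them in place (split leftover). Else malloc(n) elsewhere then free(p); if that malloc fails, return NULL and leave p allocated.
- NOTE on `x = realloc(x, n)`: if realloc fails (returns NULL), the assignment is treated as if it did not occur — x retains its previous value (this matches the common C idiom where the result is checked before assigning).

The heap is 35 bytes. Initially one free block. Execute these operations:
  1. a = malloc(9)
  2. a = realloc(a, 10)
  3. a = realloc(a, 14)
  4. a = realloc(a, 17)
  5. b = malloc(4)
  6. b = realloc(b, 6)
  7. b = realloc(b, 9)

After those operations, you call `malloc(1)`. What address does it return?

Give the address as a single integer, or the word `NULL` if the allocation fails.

Answer: 26

Derivation:
Op 1: a = malloc(9) -> a = 0; heap: [0-8 ALLOC][9-34 FREE]
Op 2: a = realloc(a, 10) -> a = 0; heap: [0-9 ALLOC][10-34 FREE]
Op 3: a = realloc(a, 14) -> a = 0; heap: [0-13 ALLOC][14-34 FREE]
Op 4: a = realloc(a, 17) -> a = 0; heap: [0-16 ALLOC][17-34 FREE]
Op 5: b = malloc(4) -> b = 17; heap: [0-16 ALLOC][17-20 ALLOC][21-34 FREE]
Op 6: b = realloc(b, 6) -> b = 17; heap: [0-16 ALLOC][17-22 ALLOC][23-34 FREE]
Op 7: b = realloc(b, 9) -> b = 17; heap: [0-16 ALLOC][17-25 ALLOC][26-34 FREE]
malloc(1): first-fit scan over [0-16 ALLOC][17-25 ALLOC][26-34 FREE] -> 26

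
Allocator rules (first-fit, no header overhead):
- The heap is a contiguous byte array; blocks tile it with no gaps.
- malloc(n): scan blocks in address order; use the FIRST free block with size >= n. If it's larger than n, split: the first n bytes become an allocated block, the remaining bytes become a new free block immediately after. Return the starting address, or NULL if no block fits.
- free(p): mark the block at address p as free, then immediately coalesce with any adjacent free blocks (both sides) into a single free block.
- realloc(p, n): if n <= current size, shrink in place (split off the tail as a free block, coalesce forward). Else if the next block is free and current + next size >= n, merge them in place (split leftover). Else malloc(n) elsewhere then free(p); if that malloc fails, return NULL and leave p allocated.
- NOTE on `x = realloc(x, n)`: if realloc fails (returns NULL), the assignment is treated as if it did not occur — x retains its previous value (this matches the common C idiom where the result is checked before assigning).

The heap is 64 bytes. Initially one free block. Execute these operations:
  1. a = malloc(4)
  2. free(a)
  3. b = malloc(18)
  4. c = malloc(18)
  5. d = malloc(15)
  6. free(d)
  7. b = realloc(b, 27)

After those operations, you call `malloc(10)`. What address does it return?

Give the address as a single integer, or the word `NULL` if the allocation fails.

Answer: 0

Derivation:
Op 1: a = malloc(4) -> a = 0; heap: [0-3 ALLOC][4-63 FREE]
Op 2: free(a) -> (freed a); heap: [0-63 FREE]
Op 3: b = malloc(18) -> b = 0; heap: [0-17 ALLOC][18-63 FREE]
Op 4: c = malloc(18) -> c = 18; heap: [0-17 ALLOC][18-35 ALLOC][36-63 FREE]
Op 5: d = malloc(15) -> d = 36; heap: [0-17 ALLOC][18-35 ALLOC][36-50 ALLOC][51-63 FREE]
Op 6: free(d) -> (freed d); heap: [0-17 ALLOC][18-35 ALLOC][36-63 FREE]
Op 7: b = realloc(b, 27) -> b = 36; heap: [0-17 FREE][18-35 ALLOC][36-62 ALLOC][63-63 FREE]
malloc(10): first-fit scan over [0-17 FREE][18-35 ALLOC][36-62 ALLOC][63-63 FREE] -> 0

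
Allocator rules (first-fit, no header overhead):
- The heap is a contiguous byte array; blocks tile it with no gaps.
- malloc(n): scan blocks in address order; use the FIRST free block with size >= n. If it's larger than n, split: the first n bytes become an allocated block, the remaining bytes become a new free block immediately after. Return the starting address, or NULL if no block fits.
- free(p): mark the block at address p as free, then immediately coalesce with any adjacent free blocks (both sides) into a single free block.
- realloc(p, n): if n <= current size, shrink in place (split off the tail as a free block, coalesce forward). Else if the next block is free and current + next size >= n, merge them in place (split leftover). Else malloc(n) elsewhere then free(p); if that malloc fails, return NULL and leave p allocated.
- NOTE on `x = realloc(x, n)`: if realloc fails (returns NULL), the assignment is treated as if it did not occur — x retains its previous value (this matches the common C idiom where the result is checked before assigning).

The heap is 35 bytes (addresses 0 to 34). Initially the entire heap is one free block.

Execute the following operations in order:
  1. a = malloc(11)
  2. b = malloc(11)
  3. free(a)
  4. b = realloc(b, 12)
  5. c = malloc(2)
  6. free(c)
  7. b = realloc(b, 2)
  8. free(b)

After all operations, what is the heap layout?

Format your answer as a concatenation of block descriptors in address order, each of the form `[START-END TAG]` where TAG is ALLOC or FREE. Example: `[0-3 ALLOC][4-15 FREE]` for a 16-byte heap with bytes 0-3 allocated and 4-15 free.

Op 1: a = malloc(11) -> a = 0; heap: [0-10 ALLOC][11-34 FREE]
Op 2: b = malloc(11) -> b = 11; heap: [0-10 ALLOC][11-21 ALLOC][22-34 FREE]
Op 3: free(a) -> (freed a); heap: [0-10 FREE][11-21 ALLOC][22-34 FREE]
Op 4: b = realloc(b, 12) -> b = 11; heap: [0-10 FREE][11-22 ALLOC][23-34 FREE]
Op 5: c = malloc(2) -> c = 0; heap: [0-1 ALLOC][2-10 FREE][11-22 ALLOC][23-34 FREE]
Op 6: free(c) -> (freed c); heap: [0-10 FREE][11-22 ALLOC][23-34 FREE]
Op 7: b = realloc(b, 2) -> b = 11; heap: [0-10 FREE][11-12 ALLOC][13-34 FREE]
Op 8: free(b) -> (freed b); heap: [0-34 FREE]

Answer: [0-34 FREE]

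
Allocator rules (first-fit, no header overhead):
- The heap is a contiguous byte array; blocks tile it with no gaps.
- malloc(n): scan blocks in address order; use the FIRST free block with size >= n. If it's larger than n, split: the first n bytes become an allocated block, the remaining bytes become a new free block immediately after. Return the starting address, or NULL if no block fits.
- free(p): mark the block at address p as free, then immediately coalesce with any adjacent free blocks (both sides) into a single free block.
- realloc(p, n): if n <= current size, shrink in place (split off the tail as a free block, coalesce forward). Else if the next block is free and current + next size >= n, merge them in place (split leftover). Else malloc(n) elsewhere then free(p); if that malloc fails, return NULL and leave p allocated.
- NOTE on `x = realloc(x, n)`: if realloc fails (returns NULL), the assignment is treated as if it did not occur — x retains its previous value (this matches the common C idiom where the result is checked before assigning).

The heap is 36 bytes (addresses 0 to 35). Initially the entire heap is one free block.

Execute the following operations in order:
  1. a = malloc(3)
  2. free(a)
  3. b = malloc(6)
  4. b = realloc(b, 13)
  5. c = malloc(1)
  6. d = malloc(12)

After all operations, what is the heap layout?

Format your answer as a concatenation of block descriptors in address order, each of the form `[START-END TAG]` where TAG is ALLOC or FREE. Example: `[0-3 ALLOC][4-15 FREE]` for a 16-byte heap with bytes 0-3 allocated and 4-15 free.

Answer: [0-12 ALLOC][13-13 ALLOC][14-25 ALLOC][26-35 FREE]

Derivation:
Op 1: a = malloc(3) -> a = 0; heap: [0-2 ALLOC][3-35 FREE]
Op 2: free(a) -> (freed a); heap: [0-35 FREE]
Op 3: b = malloc(6) -> b = 0; heap: [0-5 ALLOC][6-35 FREE]
Op 4: b = realloc(b, 13) -> b = 0; heap: [0-12 ALLOC][13-35 FREE]
Op 5: c = malloc(1) -> c = 13; heap: [0-12 ALLOC][13-13 ALLOC][14-35 FREE]
Op 6: d = malloc(12) -> d = 14; heap: [0-12 ALLOC][13-13 ALLOC][14-25 ALLOC][26-35 FREE]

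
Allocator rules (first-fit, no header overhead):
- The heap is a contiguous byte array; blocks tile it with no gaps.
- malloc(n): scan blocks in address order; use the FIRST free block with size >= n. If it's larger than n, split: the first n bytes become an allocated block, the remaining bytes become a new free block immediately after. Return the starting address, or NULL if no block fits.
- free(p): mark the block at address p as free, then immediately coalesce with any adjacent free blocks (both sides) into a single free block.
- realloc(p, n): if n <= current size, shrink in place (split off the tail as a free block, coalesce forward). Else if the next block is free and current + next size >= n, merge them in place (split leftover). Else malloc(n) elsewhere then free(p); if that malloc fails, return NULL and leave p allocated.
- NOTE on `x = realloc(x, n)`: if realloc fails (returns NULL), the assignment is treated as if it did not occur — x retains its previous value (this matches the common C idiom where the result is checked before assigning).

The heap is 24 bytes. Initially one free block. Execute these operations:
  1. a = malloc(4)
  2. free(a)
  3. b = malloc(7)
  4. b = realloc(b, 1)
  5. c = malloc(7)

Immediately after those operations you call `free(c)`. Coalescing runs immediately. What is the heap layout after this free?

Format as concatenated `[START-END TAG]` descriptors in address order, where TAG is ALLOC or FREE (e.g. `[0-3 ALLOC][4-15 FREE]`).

Op 1: a = malloc(4) -> a = 0; heap: [0-3 ALLOC][4-23 FREE]
Op 2: free(a) -> (freed a); heap: [0-23 FREE]
Op 3: b = malloc(7) -> b = 0; heap: [0-6 ALLOC][7-23 FREE]
Op 4: b = realloc(b, 1) -> b = 0; heap: [0-0 ALLOC][1-23 FREE]
Op 5: c = malloc(7) -> c = 1; heap: [0-0 ALLOC][1-7 ALLOC][8-23 FREE]
free(c): c = 1 -> block [1-7 ALLOC]; mark free, coalesce with adjacent free neighbors -> [0-0 ALLOC][1-23 FREE]

Answer: [0-0 ALLOC][1-23 FREE]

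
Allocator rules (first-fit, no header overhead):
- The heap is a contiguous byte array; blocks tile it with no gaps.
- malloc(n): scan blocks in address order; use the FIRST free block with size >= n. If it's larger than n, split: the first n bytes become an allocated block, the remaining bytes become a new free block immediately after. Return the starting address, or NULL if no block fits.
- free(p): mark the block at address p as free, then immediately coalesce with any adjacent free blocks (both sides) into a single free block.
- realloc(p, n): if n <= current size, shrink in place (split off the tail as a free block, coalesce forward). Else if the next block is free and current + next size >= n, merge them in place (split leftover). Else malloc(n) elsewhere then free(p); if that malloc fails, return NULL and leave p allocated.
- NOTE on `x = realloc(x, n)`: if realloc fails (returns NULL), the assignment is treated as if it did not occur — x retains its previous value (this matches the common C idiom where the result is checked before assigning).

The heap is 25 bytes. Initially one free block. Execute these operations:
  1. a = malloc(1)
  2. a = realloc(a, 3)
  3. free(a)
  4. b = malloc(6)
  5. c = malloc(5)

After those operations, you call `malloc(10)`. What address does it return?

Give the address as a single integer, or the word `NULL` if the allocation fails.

Op 1: a = malloc(1) -> a = 0; heap: [0-0 ALLOC][1-24 FREE]
Op 2: a = realloc(a, 3) -> a = 0; heap: [0-2 ALLOC][3-24 FREE]
Op 3: free(a) -> (freed a); heap: [0-24 FREE]
Op 4: b = malloc(6) -> b = 0; heap: [0-5 ALLOC][6-24 FREE]
Op 5: c = malloc(5) -> c = 6; heap: [0-5 ALLOC][6-10 ALLOC][11-24 FREE]
malloc(10): first-fit scan over [0-5 ALLOC][6-10 ALLOC][11-24 FREE] -> 11

Answer: 11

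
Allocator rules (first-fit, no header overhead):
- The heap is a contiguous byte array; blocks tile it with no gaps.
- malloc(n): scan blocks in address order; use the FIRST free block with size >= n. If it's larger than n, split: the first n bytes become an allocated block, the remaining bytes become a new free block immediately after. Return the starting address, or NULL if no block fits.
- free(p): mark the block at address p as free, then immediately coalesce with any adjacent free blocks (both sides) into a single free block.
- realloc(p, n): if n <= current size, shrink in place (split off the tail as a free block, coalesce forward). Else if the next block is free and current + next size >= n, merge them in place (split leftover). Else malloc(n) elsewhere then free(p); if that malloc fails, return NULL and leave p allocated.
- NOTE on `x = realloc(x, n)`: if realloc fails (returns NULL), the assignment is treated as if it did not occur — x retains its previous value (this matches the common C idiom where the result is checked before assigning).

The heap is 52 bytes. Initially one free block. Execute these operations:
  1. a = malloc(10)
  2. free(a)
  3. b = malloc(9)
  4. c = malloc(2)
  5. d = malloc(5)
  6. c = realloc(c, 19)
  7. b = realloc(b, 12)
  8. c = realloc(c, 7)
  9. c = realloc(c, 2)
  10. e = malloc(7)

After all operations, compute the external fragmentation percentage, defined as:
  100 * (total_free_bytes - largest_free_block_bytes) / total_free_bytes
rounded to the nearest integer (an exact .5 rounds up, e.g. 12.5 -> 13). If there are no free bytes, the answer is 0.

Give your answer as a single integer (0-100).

Answer: 35

Derivation:
Op 1: a = malloc(10) -> a = 0; heap: [0-9 ALLOC][10-51 FREE]
Op 2: free(a) -> (freed a); heap: [0-51 FREE]
Op 3: b = malloc(9) -> b = 0; heap: [0-8 ALLOC][9-51 FREE]
Op 4: c = malloc(2) -> c = 9; heap: [0-8 ALLOC][9-10 ALLOC][11-51 FREE]
Op 5: d = malloc(5) -> d = 11; heap: [0-8 ALLOC][9-10 ALLOC][11-15 ALLOC][16-51 FREE]
Op 6: c = realloc(c, 19) -> c = 16; heap: [0-8 ALLOC][9-10 FREE][11-15 ALLOC][16-34 ALLOC][35-51 FREE]
Op 7: b = realloc(b, 12) -> b = 35; heap: [0-10 FREE][11-15 ALLOC][16-34 ALLOC][35-46 ALLOC][47-51 FREE]
Op 8: c = realloc(c, 7) -> c = 16; heap: [0-10 FREE][11-15 ALLOC][16-22 ALLOC][23-34 FREE][35-46 ALLOC][47-51 FREE]
Op 9: c = realloc(c, 2) -> c = 16; heap: [0-10 FREE][11-15 ALLOC][16-17 ALLOC][18-34 FREE][35-46 ALLOC][47-51 FREE]
Op 10: e = malloc(7) -> e = 0; heap: [0-6 ALLOC][7-10 FREE][11-15 ALLOC][16-17 ALLOC][18-34 FREE][35-46 ALLOC][47-51 FREE]
Free blocks: [4 17 5] total_free=26 largest=17 -> 100*(26-17)/26 = 900/26 ≈ 34.615 -> rounds to 35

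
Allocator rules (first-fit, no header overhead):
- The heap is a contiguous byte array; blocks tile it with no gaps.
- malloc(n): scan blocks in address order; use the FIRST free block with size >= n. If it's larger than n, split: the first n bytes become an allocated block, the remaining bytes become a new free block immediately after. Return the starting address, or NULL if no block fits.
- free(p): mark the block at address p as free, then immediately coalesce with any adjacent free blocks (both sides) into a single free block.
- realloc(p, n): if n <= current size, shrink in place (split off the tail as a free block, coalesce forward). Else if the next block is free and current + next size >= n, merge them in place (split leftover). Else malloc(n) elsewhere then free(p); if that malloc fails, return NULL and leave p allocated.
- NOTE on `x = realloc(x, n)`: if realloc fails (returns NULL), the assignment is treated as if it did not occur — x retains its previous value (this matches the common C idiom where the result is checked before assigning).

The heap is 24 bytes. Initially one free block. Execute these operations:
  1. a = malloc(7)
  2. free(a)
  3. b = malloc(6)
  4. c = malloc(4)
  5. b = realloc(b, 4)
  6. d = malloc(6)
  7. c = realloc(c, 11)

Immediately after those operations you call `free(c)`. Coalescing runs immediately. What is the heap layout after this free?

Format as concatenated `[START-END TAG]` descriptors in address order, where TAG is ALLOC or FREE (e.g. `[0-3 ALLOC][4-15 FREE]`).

Op 1: a = malloc(7) -> a = 0; heap: [0-6 ALLOC][7-23 FREE]
Op 2: free(a) -> (freed a); heap: [0-23 FREE]
Op 3: b = malloc(6) -> b = 0; heap: [0-5 ALLOC][6-23 FREE]
Op 4: c = malloc(4) -> c = 6; heap: [0-5 ALLOC][6-9 ALLOC][10-23 FREE]
Op 5: b = realloc(b, 4) -> b = 0; heap: [0-3 ALLOC][4-5 FREE][6-9 ALLOC][10-23 FREE]
Op 6: d = malloc(6) -> d = 10; heap: [0-3 ALLOC][4-5 FREE][6-9 ALLOC][10-15 ALLOC][16-23 FREE]
Op 7: c = realloc(c, 11) -> NULL (c unchanged); heap: [0-3 ALLOC][4-5 FREE][6-9 ALLOC][10-15 ALLOC][16-23 FREE]
free(c): c = 6 -> block [6-9 ALLOC]; mark free, coalesce with adjacent free neighbors -> [0-3 ALLOC][4-9 FREE][10-15 ALLOC][16-23 FREE]

Answer: [0-3 ALLOC][4-9 FREE][10-15 ALLOC][16-23 FREE]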